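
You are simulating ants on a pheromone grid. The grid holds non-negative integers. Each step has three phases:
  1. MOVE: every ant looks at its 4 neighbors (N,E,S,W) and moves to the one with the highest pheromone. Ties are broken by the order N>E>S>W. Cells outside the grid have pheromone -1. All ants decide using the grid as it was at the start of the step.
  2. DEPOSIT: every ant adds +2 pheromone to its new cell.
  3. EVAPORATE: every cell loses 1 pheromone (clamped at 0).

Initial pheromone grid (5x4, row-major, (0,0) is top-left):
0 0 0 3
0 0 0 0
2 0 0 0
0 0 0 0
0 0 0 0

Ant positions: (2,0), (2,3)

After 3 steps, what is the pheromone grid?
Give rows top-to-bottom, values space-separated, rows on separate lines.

After step 1: ants at (1,0),(1,3)
  0 0 0 2
  1 0 0 1
  1 0 0 0
  0 0 0 0
  0 0 0 0
After step 2: ants at (2,0),(0,3)
  0 0 0 3
  0 0 0 0
  2 0 0 0
  0 0 0 0
  0 0 0 0
After step 3: ants at (1,0),(1,3)
  0 0 0 2
  1 0 0 1
  1 0 0 0
  0 0 0 0
  0 0 0 0

0 0 0 2
1 0 0 1
1 0 0 0
0 0 0 0
0 0 0 0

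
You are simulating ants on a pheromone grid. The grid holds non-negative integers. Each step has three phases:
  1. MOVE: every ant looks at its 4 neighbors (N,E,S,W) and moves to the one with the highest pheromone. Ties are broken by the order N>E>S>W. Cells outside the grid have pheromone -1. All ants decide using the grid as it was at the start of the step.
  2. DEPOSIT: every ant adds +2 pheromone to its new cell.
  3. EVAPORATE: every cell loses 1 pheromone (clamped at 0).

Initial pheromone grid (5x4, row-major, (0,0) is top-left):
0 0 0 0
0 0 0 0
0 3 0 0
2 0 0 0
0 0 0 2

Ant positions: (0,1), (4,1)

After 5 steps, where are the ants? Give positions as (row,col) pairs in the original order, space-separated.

Step 1: ant0:(0,1)->E->(0,2) | ant1:(4,1)->N->(3,1)
  grid max=2 at (2,1)
Step 2: ant0:(0,2)->E->(0,3) | ant1:(3,1)->N->(2,1)
  grid max=3 at (2,1)
Step 3: ant0:(0,3)->S->(1,3) | ant1:(2,1)->N->(1,1)
  grid max=2 at (2,1)
Step 4: ant0:(1,3)->N->(0,3) | ant1:(1,1)->S->(2,1)
  grid max=3 at (2,1)
Step 5: ant0:(0,3)->S->(1,3) | ant1:(2,1)->N->(1,1)
  grid max=2 at (2,1)

(1,3) (1,1)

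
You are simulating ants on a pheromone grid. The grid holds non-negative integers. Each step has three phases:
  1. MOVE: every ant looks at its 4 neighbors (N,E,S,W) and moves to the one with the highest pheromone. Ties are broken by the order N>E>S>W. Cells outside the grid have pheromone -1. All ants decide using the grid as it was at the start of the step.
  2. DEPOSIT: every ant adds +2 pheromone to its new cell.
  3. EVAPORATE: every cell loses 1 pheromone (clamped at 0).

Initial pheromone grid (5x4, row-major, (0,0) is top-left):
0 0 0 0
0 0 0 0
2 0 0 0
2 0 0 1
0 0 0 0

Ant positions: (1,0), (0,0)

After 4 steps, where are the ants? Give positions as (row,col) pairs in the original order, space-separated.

Step 1: ant0:(1,0)->S->(2,0) | ant1:(0,0)->E->(0,1)
  grid max=3 at (2,0)
Step 2: ant0:(2,0)->S->(3,0) | ant1:(0,1)->E->(0,2)
  grid max=2 at (2,0)
Step 3: ant0:(3,0)->N->(2,0) | ant1:(0,2)->E->(0,3)
  grid max=3 at (2,0)
Step 4: ant0:(2,0)->S->(3,0) | ant1:(0,3)->S->(1,3)
  grid max=2 at (2,0)

(3,0) (1,3)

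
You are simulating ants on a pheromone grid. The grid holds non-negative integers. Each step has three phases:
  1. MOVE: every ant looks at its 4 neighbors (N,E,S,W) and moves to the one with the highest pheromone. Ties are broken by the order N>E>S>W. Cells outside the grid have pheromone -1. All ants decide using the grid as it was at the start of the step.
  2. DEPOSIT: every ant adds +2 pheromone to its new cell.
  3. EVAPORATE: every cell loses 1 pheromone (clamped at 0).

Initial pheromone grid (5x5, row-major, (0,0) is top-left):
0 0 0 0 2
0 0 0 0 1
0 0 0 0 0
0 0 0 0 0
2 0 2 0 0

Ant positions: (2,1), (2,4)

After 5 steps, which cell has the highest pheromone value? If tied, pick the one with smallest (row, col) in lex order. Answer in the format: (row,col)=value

Answer: (0,4)=3

Derivation:
Step 1: ant0:(2,1)->N->(1,1) | ant1:(2,4)->N->(1,4)
  grid max=2 at (1,4)
Step 2: ant0:(1,1)->N->(0,1) | ant1:(1,4)->N->(0,4)
  grid max=2 at (0,4)
Step 3: ant0:(0,1)->E->(0,2) | ant1:(0,4)->S->(1,4)
  grid max=2 at (1,4)
Step 4: ant0:(0,2)->E->(0,3) | ant1:(1,4)->N->(0,4)
  grid max=2 at (0,4)
Step 5: ant0:(0,3)->E->(0,4) | ant1:(0,4)->S->(1,4)
  grid max=3 at (0,4)
Final grid:
  0 0 0 0 3
  0 0 0 0 2
  0 0 0 0 0
  0 0 0 0 0
  0 0 0 0 0
Max pheromone 3 at (0,4)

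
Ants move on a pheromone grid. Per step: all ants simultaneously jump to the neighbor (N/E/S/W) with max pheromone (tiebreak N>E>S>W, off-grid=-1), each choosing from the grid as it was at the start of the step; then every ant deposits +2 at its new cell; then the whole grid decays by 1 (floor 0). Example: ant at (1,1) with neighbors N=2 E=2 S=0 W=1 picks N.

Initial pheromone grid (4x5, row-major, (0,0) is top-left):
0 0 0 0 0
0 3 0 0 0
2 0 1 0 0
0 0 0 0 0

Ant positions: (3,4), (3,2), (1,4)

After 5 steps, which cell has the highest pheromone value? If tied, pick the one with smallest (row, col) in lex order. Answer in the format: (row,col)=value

Step 1: ant0:(3,4)->N->(2,4) | ant1:(3,2)->N->(2,2) | ant2:(1,4)->N->(0,4)
  grid max=2 at (1,1)
Step 2: ant0:(2,4)->N->(1,4) | ant1:(2,2)->N->(1,2) | ant2:(0,4)->S->(1,4)
  grid max=3 at (1,4)
Step 3: ant0:(1,4)->N->(0,4) | ant1:(1,2)->S->(2,2) | ant2:(1,4)->N->(0,4)
  grid max=3 at (0,4)
Step 4: ant0:(0,4)->S->(1,4) | ant1:(2,2)->N->(1,2) | ant2:(0,4)->S->(1,4)
  grid max=5 at (1,4)
Step 5: ant0:(1,4)->N->(0,4) | ant1:(1,2)->S->(2,2) | ant2:(1,4)->N->(0,4)
  grid max=5 at (0,4)
Final grid:
  0 0 0 0 5
  0 0 0 0 4
  0 0 2 0 0
  0 0 0 0 0
Max pheromone 5 at (0,4)

Answer: (0,4)=5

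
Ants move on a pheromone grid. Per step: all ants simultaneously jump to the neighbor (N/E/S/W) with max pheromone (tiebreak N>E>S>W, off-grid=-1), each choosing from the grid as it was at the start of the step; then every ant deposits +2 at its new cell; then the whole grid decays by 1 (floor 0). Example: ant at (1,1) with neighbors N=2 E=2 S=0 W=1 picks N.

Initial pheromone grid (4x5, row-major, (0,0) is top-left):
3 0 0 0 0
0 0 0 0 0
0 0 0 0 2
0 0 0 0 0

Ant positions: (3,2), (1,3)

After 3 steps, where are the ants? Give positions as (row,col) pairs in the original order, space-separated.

Step 1: ant0:(3,2)->N->(2,2) | ant1:(1,3)->N->(0,3)
  grid max=2 at (0,0)
Step 2: ant0:(2,2)->N->(1,2) | ant1:(0,3)->E->(0,4)
  grid max=1 at (0,0)
Step 3: ant0:(1,2)->N->(0,2) | ant1:(0,4)->S->(1,4)
  grid max=1 at (0,2)

(0,2) (1,4)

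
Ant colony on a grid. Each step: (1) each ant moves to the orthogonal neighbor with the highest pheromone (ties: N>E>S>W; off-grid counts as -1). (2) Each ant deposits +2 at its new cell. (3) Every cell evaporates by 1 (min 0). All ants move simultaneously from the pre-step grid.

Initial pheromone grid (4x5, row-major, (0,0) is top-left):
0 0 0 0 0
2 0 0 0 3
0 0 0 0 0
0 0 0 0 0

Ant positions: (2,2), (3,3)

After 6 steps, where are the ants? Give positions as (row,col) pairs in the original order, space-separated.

Step 1: ant0:(2,2)->N->(1,2) | ant1:(3,3)->N->(2,3)
  grid max=2 at (1,4)
Step 2: ant0:(1,2)->N->(0,2) | ant1:(2,3)->N->(1,3)
  grid max=1 at (0,2)
Step 3: ant0:(0,2)->E->(0,3) | ant1:(1,3)->E->(1,4)
  grid max=2 at (1,4)
Step 4: ant0:(0,3)->E->(0,4) | ant1:(1,4)->N->(0,4)
  grid max=3 at (0,4)
Step 5: ant0:(0,4)->S->(1,4) | ant1:(0,4)->S->(1,4)
  grid max=4 at (1,4)
Step 6: ant0:(1,4)->N->(0,4) | ant1:(1,4)->N->(0,4)
  grid max=5 at (0,4)

(0,4) (0,4)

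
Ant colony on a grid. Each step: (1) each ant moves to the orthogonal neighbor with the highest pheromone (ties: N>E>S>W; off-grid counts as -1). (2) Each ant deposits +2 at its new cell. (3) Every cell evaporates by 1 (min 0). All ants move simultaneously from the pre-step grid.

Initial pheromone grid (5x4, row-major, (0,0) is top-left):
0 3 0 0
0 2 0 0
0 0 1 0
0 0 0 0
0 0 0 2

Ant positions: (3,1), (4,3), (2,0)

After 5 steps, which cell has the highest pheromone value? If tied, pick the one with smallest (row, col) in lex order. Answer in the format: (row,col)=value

Step 1: ant0:(3,1)->N->(2,1) | ant1:(4,3)->N->(3,3) | ant2:(2,0)->N->(1,0)
  grid max=2 at (0,1)
Step 2: ant0:(2,1)->N->(1,1) | ant1:(3,3)->S->(4,3) | ant2:(1,0)->E->(1,1)
  grid max=4 at (1,1)
Step 3: ant0:(1,1)->N->(0,1) | ant1:(4,3)->N->(3,3) | ant2:(1,1)->N->(0,1)
  grid max=4 at (0,1)
Step 4: ant0:(0,1)->S->(1,1) | ant1:(3,3)->S->(4,3) | ant2:(0,1)->S->(1,1)
  grid max=6 at (1,1)
Step 5: ant0:(1,1)->N->(0,1) | ant1:(4,3)->N->(3,3) | ant2:(1,1)->N->(0,1)
  grid max=6 at (0,1)
Final grid:
  0 6 0 0
  0 5 0 0
  0 0 0 0
  0 0 0 1
  0 0 0 1
Max pheromone 6 at (0,1)

Answer: (0,1)=6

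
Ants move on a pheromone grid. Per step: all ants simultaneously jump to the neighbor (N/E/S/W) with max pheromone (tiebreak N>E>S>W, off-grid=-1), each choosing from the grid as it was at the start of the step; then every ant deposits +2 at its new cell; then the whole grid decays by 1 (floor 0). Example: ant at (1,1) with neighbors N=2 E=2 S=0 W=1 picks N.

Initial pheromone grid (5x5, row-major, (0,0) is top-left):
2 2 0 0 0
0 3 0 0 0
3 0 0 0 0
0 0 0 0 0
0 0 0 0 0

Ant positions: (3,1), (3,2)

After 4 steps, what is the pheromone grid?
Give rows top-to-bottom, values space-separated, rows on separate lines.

After step 1: ants at (2,1),(2,2)
  1 1 0 0 0
  0 2 0 0 0
  2 1 1 0 0
  0 0 0 0 0
  0 0 0 0 0
After step 2: ants at (1,1),(2,1)
  0 0 0 0 0
  0 3 0 0 0
  1 2 0 0 0
  0 0 0 0 0
  0 0 0 0 0
After step 3: ants at (2,1),(1,1)
  0 0 0 0 0
  0 4 0 0 0
  0 3 0 0 0
  0 0 0 0 0
  0 0 0 0 0
After step 4: ants at (1,1),(2,1)
  0 0 0 0 0
  0 5 0 0 0
  0 4 0 0 0
  0 0 0 0 0
  0 0 0 0 0

0 0 0 0 0
0 5 0 0 0
0 4 0 0 0
0 0 0 0 0
0 0 0 0 0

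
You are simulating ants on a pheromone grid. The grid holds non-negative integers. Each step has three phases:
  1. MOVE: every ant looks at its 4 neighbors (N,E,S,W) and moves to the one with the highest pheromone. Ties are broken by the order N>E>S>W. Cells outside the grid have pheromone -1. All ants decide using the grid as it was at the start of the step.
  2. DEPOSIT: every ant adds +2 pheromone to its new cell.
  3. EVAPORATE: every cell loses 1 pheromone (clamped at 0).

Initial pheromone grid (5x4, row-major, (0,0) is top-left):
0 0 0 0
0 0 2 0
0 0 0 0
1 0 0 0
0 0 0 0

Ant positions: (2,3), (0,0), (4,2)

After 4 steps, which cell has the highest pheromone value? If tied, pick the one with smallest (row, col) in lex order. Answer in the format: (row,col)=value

Step 1: ant0:(2,3)->N->(1,3) | ant1:(0,0)->E->(0,1) | ant2:(4,2)->N->(3,2)
  grid max=1 at (0,1)
Step 2: ant0:(1,3)->W->(1,2) | ant1:(0,1)->E->(0,2) | ant2:(3,2)->N->(2,2)
  grid max=2 at (1,2)
Step 3: ant0:(1,2)->N->(0,2) | ant1:(0,2)->S->(1,2) | ant2:(2,2)->N->(1,2)
  grid max=5 at (1,2)
Step 4: ant0:(0,2)->S->(1,2) | ant1:(1,2)->N->(0,2) | ant2:(1,2)->N->(0,2)
  grid max=6 at (1,2)
Final grid:
  0 0 5 0
  0 0 6 0
  0 0 0 0
  0 0 0 0
  0 0 0 0
Max pheromone 6 at (1,2)

Answer: (1,2)=6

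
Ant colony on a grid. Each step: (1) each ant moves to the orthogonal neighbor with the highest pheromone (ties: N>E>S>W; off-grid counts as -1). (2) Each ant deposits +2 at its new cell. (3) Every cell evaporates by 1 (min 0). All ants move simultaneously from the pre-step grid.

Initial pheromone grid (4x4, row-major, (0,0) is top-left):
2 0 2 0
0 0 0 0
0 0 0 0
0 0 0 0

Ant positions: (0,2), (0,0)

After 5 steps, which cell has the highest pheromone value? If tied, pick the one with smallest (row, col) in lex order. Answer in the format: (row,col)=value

Step 1: ant0:(0,2)->E->(0,3) | ant1:(0,0)->E->(0,1)
  grid max=1 at (0,0)
Step 2: ant0:(0,3)->W->(0,2) | ant1:(0,1)->E->(0,2)
  grid max=4 at (0,2)
Step 3: ant0:(0,2)->E->(0,3) | ant1:(0,2)->E->(0,3)
  grid max=3 at (0,2)
Step 4: ant0:(0,3)->W->(0,2) | ant1:(0,3)->W->(0,2)
  grid max=6 at (0,2)
Step 5: ant0:(0,2)->E->(0,3) | ant1:(0,2)->E->(0,3)
  grid max=5 at (0,2)
Final grid:
  0 0 5 5
  0 0 0 0
  0 0 0 0
  0 0 0 0
Max pheromone 5 at (0,2)

Answer: (0,2)=5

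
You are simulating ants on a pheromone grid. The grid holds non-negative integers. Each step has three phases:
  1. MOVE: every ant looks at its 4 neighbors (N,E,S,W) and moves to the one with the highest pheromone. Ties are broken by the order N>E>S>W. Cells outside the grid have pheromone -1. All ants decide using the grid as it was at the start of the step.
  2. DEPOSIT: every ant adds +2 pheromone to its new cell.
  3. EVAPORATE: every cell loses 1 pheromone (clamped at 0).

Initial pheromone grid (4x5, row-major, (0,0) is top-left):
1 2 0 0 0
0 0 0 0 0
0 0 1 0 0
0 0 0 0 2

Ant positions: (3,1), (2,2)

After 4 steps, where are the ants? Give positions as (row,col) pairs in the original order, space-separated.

Step 1: ant0:(3,1)->N->(2,1) | ant1:(2,2)->N->(1,2)
  grid max=1 at (0,1)
Step 2: ant0:(2,1)->N->(1,1) | ant1:(1,2)->N->(0,2)
  grid max=1 at (0,2)
Step 3: ant0:(1,1)->N->(0,1) | ant1:(0,2)->E->(0,3)
  grid max=1 at (0,1)
Step 4: ant0:(0,1)->E->(0,2) | ant1:(0,3)->E->(0,4)
  grid max=1 at (0,2)

(0,2) (0,4)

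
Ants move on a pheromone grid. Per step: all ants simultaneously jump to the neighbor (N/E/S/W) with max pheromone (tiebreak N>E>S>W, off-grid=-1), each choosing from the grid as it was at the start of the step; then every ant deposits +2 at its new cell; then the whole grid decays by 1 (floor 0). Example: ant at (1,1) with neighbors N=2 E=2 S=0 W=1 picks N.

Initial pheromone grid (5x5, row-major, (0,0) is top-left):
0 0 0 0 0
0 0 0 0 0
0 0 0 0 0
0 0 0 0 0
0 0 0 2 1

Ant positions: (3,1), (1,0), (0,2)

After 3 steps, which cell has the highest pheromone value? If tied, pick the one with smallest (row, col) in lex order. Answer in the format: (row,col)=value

Step 1: ant0:(3,1)->N->(2,1) | ant1:(1,0)->N->(0,0) | ant2:(0,2)->E->(0,3)
  grid max=1 at (0,0)
Step 2: ant0:(2,1)->N->(1,1) | ant1:(0,0)->E->(0,1) | ant2:(0,3)->E->(0,4)
  grid max=1 at (0,1)
Step 3: ant0:(1,1)->N->(0,1) | ant1:(0,1)->S->(1,1) | ant2:(0,4)->S->(1,4)
  grid max=2 at (0,1)
Final grid:
  0 2 0 0 0
  0 2 0 0 1
  0 0 0 0 0
  0 0 0 0 0
  0 0 0 0 0
Max pheromone 2 at (0,1)

Answer: (0,1)=2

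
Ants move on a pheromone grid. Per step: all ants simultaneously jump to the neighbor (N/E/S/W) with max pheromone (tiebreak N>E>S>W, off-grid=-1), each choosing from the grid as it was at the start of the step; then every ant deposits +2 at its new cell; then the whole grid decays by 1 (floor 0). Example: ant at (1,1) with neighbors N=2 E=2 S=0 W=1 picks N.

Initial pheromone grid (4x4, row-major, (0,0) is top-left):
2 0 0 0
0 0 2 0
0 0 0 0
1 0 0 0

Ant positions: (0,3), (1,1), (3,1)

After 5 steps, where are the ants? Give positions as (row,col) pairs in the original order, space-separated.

Step 1: ant0:(0,3)->S->(1,3) | ant1:(1,1)->E->(1,2) | ant2:(3,1)->W->(3,0)
  grid max=3 at (1,2)
Step 2: ant0:(1,3)->W->(1,2) | ant1:(1,2)->E->(1,3) | ant2:(3,0)->N->(2,0)
  grid max=4 at (1,2)
Step 3: ant0:(1,2)->E->(1,3) | ant1:(1,3)->W->(1,2) | ant2:(2,0)->S->(3,0)
  grid max=5 at (1,2)
Step 4: ant0:(1,3)->W->(1,2) | ant1:(1,2)->E->(1,3) | ant2:(3,0)->N->(2,0)
  grid max=6 at (1,2)
Step 5: ant0:(1,2)->E->(1,3) | ant1:(1,3)->W->(1,2) | ant2:(2,0)->S->(3,0)
  grid max=7 at (1,2)

(1,3) (1,2) (3,0)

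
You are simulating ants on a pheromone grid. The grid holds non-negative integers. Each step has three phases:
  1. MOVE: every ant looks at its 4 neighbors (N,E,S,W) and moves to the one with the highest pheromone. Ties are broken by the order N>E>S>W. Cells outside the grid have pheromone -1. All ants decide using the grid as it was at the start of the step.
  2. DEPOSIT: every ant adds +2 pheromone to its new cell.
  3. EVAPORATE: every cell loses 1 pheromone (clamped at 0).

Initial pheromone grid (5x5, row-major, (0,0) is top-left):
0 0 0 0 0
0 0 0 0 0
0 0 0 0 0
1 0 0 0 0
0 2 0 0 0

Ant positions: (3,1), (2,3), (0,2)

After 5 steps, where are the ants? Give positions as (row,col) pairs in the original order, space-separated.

Step 1: ant0:(3,1)->S->(4,1) | ant1:(2,3)->N->(1,3) | ant2:(0,2)->E->(0,3)
  grid max=3 at (4,1)
Step 2: ant0:(4,1)->N->(3,1) | ant1:(1,3)->N->(0,3) | ant2:(0,3)->S->(1,3)
  grid max=2 at (0,3)
Step 3: ant0:(3,1)->S->(4,1) | ant1:(0,3)->S->(1,3) | ant2:(1,3)->N->(0,3)
  grid max=3 at (0,3)
Step 4: ant0:(4,1)->N->(3,1) | ant1:(1,3)->N->(0,3) | ant2:(0,3)->S->(1,3)
  grid max=4 at (0,3)
Step 5: ant0:(3,1)->S->(4,1) | ant1:(0,3)->S->(1,3) | ant2:(1,3)->N->(0,3)
  grid max=5 at (0,3)

(4,1) (1,3) (0,3)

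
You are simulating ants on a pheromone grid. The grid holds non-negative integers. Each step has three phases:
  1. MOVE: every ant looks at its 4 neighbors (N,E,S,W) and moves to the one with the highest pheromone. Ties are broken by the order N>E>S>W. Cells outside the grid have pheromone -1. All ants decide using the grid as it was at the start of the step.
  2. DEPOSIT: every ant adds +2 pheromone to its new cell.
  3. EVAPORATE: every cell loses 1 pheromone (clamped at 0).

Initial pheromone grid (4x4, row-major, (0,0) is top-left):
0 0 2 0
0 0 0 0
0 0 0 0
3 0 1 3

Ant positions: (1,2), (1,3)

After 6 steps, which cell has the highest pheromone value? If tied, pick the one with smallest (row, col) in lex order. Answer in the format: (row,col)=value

Step 1: ant0:(1,2)->N->(0,2) | ant1:(1,3)->N->(0,3)
  grid max=3 at (0,2)
Step 2: ant0:(0,2)->E->(0,3) | ant1:(0,3)->W->(0,2)
  grid max=4 at (0,2)
Step 3: ant0:(0,3)->W->(0,2) | ant1:(0,2)->E->(0,3)
  grid max=5 at (0,2)
Step 4: ant0:(0,2)->E->(0,3) | ant1:(0,3)->W->(0,2)
  grid max=6 at (0,2)
Step 5: ant0:(0,3)->W->(0,2) | ant1:(0,2)->E->(0,3)
  grid max=7 at (0,2)
Step 6: ant0:(0,2)->E->(0,3) | ant1:(0,3)->W->(0,2)
  grid max=8 at (0,2)
Final grid:
  0 0 8 6
  0 0 0 0
  0 0 0 0
  0 0 0 0
Max pheromone 8 at (0,2)

Answer: (0,2)=8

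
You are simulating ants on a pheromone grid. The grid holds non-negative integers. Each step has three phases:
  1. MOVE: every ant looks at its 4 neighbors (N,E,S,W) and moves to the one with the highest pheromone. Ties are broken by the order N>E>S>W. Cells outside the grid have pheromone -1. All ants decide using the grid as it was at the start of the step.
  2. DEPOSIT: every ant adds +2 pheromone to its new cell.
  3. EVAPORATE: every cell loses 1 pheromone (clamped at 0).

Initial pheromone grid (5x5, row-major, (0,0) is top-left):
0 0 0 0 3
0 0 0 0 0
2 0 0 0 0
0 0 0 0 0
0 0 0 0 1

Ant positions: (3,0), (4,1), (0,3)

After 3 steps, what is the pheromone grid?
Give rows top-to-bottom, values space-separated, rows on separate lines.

After step 1: ants at (2,0),(3,1),(0,4)
  0 0 0 0 4
  0 0 0 0 0
  3 0 0 0 0
  0 1 0 0 0
  0 0 0 0 0
After step 2: ants at (1,0),(2,1),(1,4)
  0 0 0 0 3
  1 0 0 0 1
  2 1 0 0 0
  0 0 0 0 0
  0 0 0 0 0
After step 3: ants at (2,0),(2,0),(0,4)
  0 0 0 0 4
  0 0 0 0 0
  5 0 0 0 0
  0 0 0 0 0
  0 0 0 0 0

0 0 0 0 4
0 0 0 0 0
5 0 0 0 0
0 0 0 0 0
0 0 0 0 0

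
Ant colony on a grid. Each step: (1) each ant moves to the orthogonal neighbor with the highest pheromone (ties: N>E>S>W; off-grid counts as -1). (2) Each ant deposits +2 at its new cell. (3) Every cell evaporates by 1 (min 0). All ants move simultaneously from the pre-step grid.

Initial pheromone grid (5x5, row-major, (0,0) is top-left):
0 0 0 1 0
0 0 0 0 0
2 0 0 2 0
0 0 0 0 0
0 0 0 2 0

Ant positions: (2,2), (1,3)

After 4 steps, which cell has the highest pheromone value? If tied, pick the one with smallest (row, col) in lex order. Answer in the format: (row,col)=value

Answer: (2,3)=6

Derivation:
Step 1: ant0:(2,2)->E->(2,3) | ant1:(1,3)->S->(2,3)
  grid max=5 at (2,3)
Step 2: ant0:(2,3)->N->(1,3) | ant1:(2,3)->N->(1,3)
  grid max=4 at (2,3)
Step 3: ant0:(1,3)->S->(2,3) | ant1:(1,3)->S->(2,3)
  grid max=7 at (2,3)
Step 4: ant0:(2,3)->N->(1,3) | ant1:(2,3)->N->(1,3)
  grid max=6 at (2,3)
Final grid:
  0 0 0 0 0
  0 0 0 5 0
  0 0 0 6 0
  0 0 0 0 0
  0 0 0 0 0
Max pheromone 6 at (2,3)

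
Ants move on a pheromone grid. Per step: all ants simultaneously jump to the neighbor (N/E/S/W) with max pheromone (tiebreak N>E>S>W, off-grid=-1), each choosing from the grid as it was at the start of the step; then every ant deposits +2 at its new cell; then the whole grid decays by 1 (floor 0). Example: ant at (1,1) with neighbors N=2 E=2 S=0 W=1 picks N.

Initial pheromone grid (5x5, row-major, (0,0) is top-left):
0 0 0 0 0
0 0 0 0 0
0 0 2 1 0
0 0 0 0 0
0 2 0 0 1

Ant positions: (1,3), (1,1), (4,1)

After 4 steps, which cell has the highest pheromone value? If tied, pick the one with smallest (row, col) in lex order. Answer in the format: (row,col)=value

Answer: (2,2)=2

Derivation:
Step 1: ant0:(1,3)->S->(2,3) | ant1:(1,1)->N->(0,1) | ant2:(4,1)->N->(3,1)
  grid max=2 at (2,3)
Step 2: ant0:(2,3)->W->(2,2) | ant1:(0,1)->E->(0,2) | ant2:(3,1)->S->(4,1)
  grid max=2 at (2,2)
Step 3: ant0:(2,2)->E->(2,3) | ant1:(0,2)->E->(0,3) | ant2:(4,1)->N->(3,1)
  grid max=2 at (2,3)
Step 4: ant0:(2,3)->W->(2,2) | ant1:(0,3)->E->(0,4) | ant2:(3,1)->S->(4,1)
  grid max=2 at (2,2)
Final grid:
  0 0 0 0 1
  0 0 0 0 0
  0 0 2 1 0
  0 0 0 0 0
  0 2 0 0 0
Max pheromone 2 at (2,2)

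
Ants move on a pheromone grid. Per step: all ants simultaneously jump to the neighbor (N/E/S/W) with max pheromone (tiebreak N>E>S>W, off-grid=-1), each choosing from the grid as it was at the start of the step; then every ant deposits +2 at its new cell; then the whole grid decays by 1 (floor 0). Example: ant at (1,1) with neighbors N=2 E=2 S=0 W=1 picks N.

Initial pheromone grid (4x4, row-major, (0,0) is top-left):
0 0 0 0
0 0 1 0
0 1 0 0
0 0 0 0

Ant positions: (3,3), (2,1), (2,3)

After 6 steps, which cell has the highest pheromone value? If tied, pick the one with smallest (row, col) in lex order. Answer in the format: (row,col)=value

Answer: (1,3)=8

Derivation:
Step 1: ant0:(3,3)->N->(2,3) | ant1:(2,1)->N->(1,1) | ant2:(2,3)->N->(1,3)
  grid max=1 at (1,1)
Step 2: ant0:(2,3)->N->(1,3) | ant1:(1,1)->N->(0,1) | ant2:(1,3)->S->(2,3)
  grid max=2 at (1,3)
Step 3: ant0:(1,3)->S->(2,3) | ant1:(0,1)->E->(0,2) | ant2:(2,3)->N->(1,3)
  grid max=3 at (1,3)
Step 4: ant0:(2,3)->N->(1,3) | ant1:(0,2)->E->(0,3) | ant2:(1,3)->S->(2,3)
  grid max=4 at (1,3)
Step 5: ant0:(1,3)->S->(2,3) | ant1:(0,3)->S->(1,3) | ant2:(2,3)->N->(1,3)
  grid max=7 at (1,3)
Step 6: ant0:(2,3)->N->(1,3) | ant1:(1,3)->S->(2,3) | ant2:(1,3)->S->(2,3)
  grid max=8 at (1,3)
Final grid:
  0 0 0 0
  0 0 0 8
  0 0 0 8
  0 0 0 0
Max pheromone 8 at (1,3)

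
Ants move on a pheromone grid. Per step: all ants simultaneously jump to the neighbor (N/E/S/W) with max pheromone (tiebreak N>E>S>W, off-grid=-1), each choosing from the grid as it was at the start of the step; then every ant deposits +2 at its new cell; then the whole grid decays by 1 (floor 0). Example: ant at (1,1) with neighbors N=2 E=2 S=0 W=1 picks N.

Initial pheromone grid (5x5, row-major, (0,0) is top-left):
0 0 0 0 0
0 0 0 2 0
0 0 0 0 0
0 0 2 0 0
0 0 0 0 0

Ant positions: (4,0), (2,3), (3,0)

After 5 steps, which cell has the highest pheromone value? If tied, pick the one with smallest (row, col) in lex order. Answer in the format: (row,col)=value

Step 1: ant0:(4,0)->N->(3,0) | ant1:(2,3)->N->(1,3) | ant2:(3,0)->N->(2,0)
  grid max=3 at (1,3)
Step 2: ant0:(3,0)->N->(2,0) | ant1:(1,3)->N->(0,3) | ant2:(2,0)->S->(3,0)
  grid max=2 at (1,3)
Step 3: ant0:(2,0)->S->(3,0) | ant1:(0,3)->S->(1,3) | ant2:(3,0)->N->(2,0)
  grid max=3 at (1,3)
Step 4: ant0:(3,0)->N->(2,0) | ant1:(1,3)->N->(0,3) | ant2:(2,0)->S->(3,0)
  grid max=4 at (2,0)
Step 5: ant0:(2,0)->S->(3,0) | ant1:(0,3)->S->(1,3) | ant2:(3,0)->N->(2,0)
  grid max=5 at (2,0)
Final grid:
  0 0 0 0 0
  0 0 0 3 0
  5 0 0 0 0
  5 0 0 0 0
  0 0 0 0 0
Max pheromone 5 at (2,0)

Answer: (2,0)=5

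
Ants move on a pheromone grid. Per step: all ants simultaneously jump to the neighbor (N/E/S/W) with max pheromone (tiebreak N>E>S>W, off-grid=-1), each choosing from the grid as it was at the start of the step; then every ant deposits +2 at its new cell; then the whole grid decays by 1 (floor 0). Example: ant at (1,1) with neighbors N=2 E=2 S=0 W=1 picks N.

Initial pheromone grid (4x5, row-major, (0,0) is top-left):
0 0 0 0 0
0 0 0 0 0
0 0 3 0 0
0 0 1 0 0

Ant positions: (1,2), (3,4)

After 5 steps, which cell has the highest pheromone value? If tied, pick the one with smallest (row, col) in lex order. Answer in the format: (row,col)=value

Answer: (2,2)=4

Derivation:
Step 1: ant0:(1,2)->S->(2,2) | ant1:(3,4)->N->(2,4)
  grid max=4 at (2,2)
Step 2: ant0:(2,2)->N->(1,2) | ant1:(2,4)->N->(1,4)
  grid max=3 at (2,2)
Step 3: ant0:(1,2)->S->(2,2) | ant1:(1,4)->N->(0,4)
  grid max=4 at (2,2)
Step 4: ant0:(2,2)->N->(1,2) | ant1:(0,4)->S->(1,4)
  grid max=3 at (2,2)
Step 5: ant0:(1,2)->S->(2,2) | ant1:(1,4)->N->(0,4)
  grid max=4 at (2,2)
Final grid:
  0 0 0 0 1
  0 0 0 0 0
  0 0 4 0 0
  0 0 0 0 0
Max pheromone 4 at (2,2)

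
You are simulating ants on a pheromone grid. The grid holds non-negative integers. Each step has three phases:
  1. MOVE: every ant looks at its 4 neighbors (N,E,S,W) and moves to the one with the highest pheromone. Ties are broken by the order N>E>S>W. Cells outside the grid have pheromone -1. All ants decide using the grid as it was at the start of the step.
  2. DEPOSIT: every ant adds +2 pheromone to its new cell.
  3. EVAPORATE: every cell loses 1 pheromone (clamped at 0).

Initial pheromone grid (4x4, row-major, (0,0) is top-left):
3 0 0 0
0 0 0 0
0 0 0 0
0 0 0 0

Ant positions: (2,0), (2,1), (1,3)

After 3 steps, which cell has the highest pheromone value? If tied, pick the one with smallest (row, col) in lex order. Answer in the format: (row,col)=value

Step 1: ant0:(2,0)->N->(1,0) | ant1:(2,1)->N->(1,1) | ant2:(1,3)->N->(0,3)
  grid max=2 at (0,0)
Step 2: ant0:(1,0)->N->(0,0) | ant1:(1,1)->W->(1,0) | ant2:(0,3)->S->(1,3)
  grid max=3 at (0,0)
Step 3: ant0:(0,0)->S->(1,0) | ant1:(1,0)->N->(0,0) | ant2:(1,3)->N->(0,3)
  grid max=4 at (0,0)
Final grid:
  4 0 0 1
  3 0 0 0
  0 0 0 0
  0 0 0 0
Max pheromone 4 at (0,0)

Answer: (0,0)=4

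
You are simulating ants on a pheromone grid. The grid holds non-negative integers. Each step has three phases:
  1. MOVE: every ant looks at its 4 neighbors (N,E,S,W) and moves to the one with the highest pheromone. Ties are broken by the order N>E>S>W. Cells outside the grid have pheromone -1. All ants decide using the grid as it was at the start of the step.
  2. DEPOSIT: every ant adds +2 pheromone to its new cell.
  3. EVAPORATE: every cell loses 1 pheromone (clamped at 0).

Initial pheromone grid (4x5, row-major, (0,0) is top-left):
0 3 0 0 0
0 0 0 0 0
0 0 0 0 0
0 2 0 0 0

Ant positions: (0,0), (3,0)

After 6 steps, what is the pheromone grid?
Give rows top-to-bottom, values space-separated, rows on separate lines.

After step 1: ants at (0,1),(3,1)
  0 4 0 0 0
  0 0 0 0 0
  0 0 0 0 0
  0 3 0 0 0
After step 2: ants at (0,2),(2,1)
  0 3 1 0 0
  0 0 0 0 0
  0 1 0 0 0
  0 2 0 0 0
After step 3: ants at (0,1),(3,1)
  0 4 0 0 0
  0 0 0 0 0
  0 0 0 0 0
  0 3 0 0 0
After step 4: ants at (0,2),(2,1)
  0 3 1 0 0
  0 0 0 0 0
  0 1 0 0 0
  0 2 0 0 0
After step 5: ants at (0,1),(3,1)
  0 4 0 0 0
  0 0 0 0 0
  0 0 0 0 0
  0 3 0 0 0
After step 6: ants at (0,2),(2,1)
  0 3 1 0 0
  0 0 0 0 0
  0 1 0 0 0
  0 2 0 0 0

0 3 1 0 0
0 0 0 0 0
0 1 0 0 0
0 2 0 0 0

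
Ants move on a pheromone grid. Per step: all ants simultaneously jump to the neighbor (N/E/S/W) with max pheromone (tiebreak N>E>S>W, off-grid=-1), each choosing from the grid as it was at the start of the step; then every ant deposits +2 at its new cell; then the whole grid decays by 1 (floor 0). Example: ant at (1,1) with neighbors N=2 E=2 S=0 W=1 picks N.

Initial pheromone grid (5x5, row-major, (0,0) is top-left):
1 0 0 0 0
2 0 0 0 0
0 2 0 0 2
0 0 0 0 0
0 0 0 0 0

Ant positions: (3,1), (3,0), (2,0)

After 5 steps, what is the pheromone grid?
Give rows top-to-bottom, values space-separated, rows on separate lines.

After step 1: ants at (2,1),(2,0),(1,0)
  0 0 0 0 0
  3 0 0 0 0
  1 3 0 0 1
  0 0 0 0 0
  0 0 0 0 0
After step 2: ants at (2,0),(1,0),(2,0)
  0 0 0 0 0
  4 0 0 0 0
  4 2 0 0 0
  0 0 0 0 0
  0 0 0 0 0
After step 3: ants at (1,0),(2,0),(1,0)
  0 0 0 0 0
  7 0 0 0 0
  5 1 0 0 0
  0 0 0 0 0
  0 0 0 0 0
After step 4: ants at (2,0),(1,0),(2,0)
  0 0 0 0 0
  8 0 0 0 0
  8 0 0 0 0
  0 0 0 0 0
  0 0 0 0 0
After step 5: ants at (1,0),(2,0),(1,0)
  0 0 0 0 0
  11 0 0 0 0
  9 0 0 0 0
  0 0 0 0 0
  0 0 0 0 0

0 0 0 0 0
11 0 0 0 0
9 0 0 0 0
0 0 0 0 0
0 0 0 0 0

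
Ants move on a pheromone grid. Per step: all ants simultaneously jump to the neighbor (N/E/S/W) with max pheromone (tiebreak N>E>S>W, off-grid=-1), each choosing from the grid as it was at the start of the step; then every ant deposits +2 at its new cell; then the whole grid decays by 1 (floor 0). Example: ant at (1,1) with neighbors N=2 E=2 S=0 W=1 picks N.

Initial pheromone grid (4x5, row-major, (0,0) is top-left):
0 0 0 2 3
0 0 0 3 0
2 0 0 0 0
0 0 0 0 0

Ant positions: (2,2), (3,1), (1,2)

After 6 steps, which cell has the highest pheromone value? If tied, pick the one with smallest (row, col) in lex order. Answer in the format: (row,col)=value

Answer: (1,3)=9

Derivation:
Step 1: ant0:(2,2)->N->(1,2) | ant1:(3,1)->N->(2,1) | ant2:(1,2)->E->(1,3)
  grid max=4 at (1,3)
Step 2: ant0:(1,2)->E->(1,3) | ant1:(2,1)->W->(2,0) | ant2:(1,3)->N->(0,3)
  grid max=5 at (1,3)
Step 3: ant0:(1,3)->N->(0,3) | ant1:(2,0)->N->(1,0) | ant2:(0,3)->S->(1,3)
  grid max=6 at (1,3)
Step 4: ant0:(0,3)->S->(1,3) | ant1:(1,0)->S->(2,0) | ant2:(1,3)->N->(0,3)
  grid max=7 at (1,3)
Step 5: ant0:(1,3)->N->(0,3) | ant1:(2,0)->N->(1,0) | ant2:(0,3)->S->(1,3)
  grid max=8 at (1,3)
Step 6: ant0:(0,3)->S->(1,3) | ant1:(1,0)->S->(2,0) | ant2:(1,3)->N->(0,3)
  grid max=9 at (1,3)
Final grid:
  0 0 0 6 0
  0 0 0 9 0
  2 0 0 0 0
  0 0 0 0 0
Max pheromone 9 at (1,3)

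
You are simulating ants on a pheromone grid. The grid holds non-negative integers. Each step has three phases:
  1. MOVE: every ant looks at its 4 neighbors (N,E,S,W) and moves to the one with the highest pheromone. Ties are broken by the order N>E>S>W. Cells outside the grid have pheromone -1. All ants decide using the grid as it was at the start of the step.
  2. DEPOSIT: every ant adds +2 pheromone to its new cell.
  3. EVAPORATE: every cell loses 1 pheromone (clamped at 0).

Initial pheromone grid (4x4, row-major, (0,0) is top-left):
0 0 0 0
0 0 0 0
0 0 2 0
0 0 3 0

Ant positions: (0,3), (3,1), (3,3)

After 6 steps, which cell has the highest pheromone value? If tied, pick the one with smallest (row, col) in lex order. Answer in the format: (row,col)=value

Answer: (3,2)=9

Derivation:
Step 1: ant0:(0,3)->S->(1,3) | ant1:(3,1)->E->(3,2) | ant2:(3,3)->W->(3,2)
  grid max=6 at (3,2)
Step 2: ant0:(1,3)->N->(0,3) | ant1:(3,2)->N->(2,2) | ant2:(3,2)->N->(2,2)
  grid max=5 at (3,2)
Step 3: ant0:(0,3)->S->(1,3) | ant1:(2,2)->S->(3,2) | ant2:(2,2)->S->(3,2)
  grid max=8 at (3,2)
Step 4: ant0:(1,3)->N->(0,3) | ant1:(3,2)->N->(2,2) | ant2:(3,2)->N->(2,2)
  grid max=7 at (3,2)
Step 5: ant0:(0,3)->S->(1,3) | ant1:(2,2)->S->(3,2) | ant2:(2,2)->S->(3,2)
  grid max=10 at (3,2)
Step 6: ant0:(1,3)->N->(0,3) | ant1:(3,2)->N->(2,2) | ant2:(3,2)->N->(2,2)
  grid max=9 at (3,2)
Final grid:
  0 0 0 1
  0 0 0 0
  0 0 8 0
  0 0 9 0
Max pheromone 9 at (3,2)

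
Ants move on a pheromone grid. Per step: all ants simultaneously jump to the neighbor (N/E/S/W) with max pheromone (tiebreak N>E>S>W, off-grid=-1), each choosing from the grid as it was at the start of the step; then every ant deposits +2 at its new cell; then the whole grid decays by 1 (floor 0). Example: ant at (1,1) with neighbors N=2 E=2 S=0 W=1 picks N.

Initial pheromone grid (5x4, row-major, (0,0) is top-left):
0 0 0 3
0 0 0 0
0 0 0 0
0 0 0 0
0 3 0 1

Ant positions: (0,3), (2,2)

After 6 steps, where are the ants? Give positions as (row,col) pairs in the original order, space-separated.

Step 1: ant0:(0,3)->S->(1,3) | ant1:(2,2)->N->(1,2)
  grid max=2 at (0,3)
Step 2: ant0:(1,3)->N->(0,3) | ant1:(1,2)->E->(1,3)
  grid max=3 at (0,3)
Step 3: ant0:(0,3)->S->(1,3) | ant1:(1,3)->N->(0,3)
  grid max=4 at (0,3)
Step 4: ant0:(1,3)->N->(0,3) | ant1:(0,3)->S->(1,3)
  grid max=5 at (0,3)
Step 5: ant0:(0,3)->S->(1,3) | ant1:(1,3)->N->(0,3)
  grid max=6 at (0,3)
Step 6: ant0:(1,3)->N->(0,3) | ant1:(0,3)->S->(1,3)
  grid max=7 at (0,3)

(0,3) (1,3)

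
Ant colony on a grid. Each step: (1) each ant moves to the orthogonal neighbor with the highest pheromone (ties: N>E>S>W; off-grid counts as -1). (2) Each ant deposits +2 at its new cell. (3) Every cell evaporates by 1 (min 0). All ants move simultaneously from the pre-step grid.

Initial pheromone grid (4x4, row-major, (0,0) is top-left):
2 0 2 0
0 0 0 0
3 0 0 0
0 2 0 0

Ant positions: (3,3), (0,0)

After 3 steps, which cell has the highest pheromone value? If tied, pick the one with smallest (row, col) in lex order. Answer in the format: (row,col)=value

Step 1: ant0:(3,3)->N->(2,3) | ant1:(0,0)->E->(0,1)
  grid max=2 at (2,0)
Step 2: ant0:(2,3)->N->(1,3) | ant1:(0,1)->E->(0,2)
  grid max=2 at (0,2)
Step 3: ant0:(1,3)->N->(0,3) | ant1:(0,2)->E->(0,3)
  grid max=3 at (0,3)
Final grid:
  0 0 1 3
  0 0 0 0
  0 0 0 0
  0 0 0 0
Max pheromone 3 at (0,3)

Answer: (0,3)=3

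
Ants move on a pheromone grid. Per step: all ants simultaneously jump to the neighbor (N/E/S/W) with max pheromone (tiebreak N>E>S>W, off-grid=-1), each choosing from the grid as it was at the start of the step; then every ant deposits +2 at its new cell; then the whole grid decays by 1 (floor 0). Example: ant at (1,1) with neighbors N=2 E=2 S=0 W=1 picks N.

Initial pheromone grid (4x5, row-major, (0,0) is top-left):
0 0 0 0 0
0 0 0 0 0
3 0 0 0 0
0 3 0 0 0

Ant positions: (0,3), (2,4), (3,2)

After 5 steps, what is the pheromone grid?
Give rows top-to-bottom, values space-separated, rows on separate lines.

After step 1: ants at (0,4),(1,4),(3,1)
  0 0 0 0 1
  0 0 0 0 1
  2 0 0 0 0
  0 4 0 0 0
After step 2: ants at (1,4),(0,4),(2,1)
  0 0 0 0 2
  0 0 0 0 2
  1 1 0 0 0
  0 3 0 0 0
After step 3: ants at (0,4),(1,4),(3,1)
  0 0 0 0 3
  0 0 0 0 3
  0 0 0 0 0
  0 4 0 0 0
After step 4: ants at (1,4),(0,4),(2,1)
  0 0 0 0 4
  0 0 0 0 4
  0 1 0 0 0
  0 3 0 0 0
After step 5: ants at (0,4),(1,4),(3,1)
  0 0 0 0 5
  0 0 0 0 5
  0 0 0 0 0
  0 4 0 0 0

0 0 0 0 5
0 0 0 0 5
0 0 0 0 0
0 4 0 0 0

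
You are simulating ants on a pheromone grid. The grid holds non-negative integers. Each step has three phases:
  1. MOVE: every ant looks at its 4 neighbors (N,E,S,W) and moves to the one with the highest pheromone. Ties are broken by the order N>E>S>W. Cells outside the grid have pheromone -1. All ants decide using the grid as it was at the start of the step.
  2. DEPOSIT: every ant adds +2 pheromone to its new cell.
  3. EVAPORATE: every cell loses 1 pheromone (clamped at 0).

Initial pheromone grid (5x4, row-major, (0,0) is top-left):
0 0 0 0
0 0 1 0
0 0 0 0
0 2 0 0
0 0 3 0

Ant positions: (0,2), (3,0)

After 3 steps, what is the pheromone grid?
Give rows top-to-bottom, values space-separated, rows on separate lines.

After step 1: ants at (1,2),(3,1)
  0 0 0 0
  0 0 2 0
  0 0 0 0
  0 3 0 0
  0 0 2 0
After step 2: ants at (0,2),(2,1)
  0 0 1 0
  0 0 1 0
  0 1 0 0
  0 2 0 0
  0 0 1 0
After step 3: ants at (1,2),(3,1)
  0 0 0 0
  0 0 2 0
  0 0 0 0
  0 3 0 0
  0 0 0 0

0 0 0 0
0 0 2 0
0 0 0 0
0 3 0 0
0 0 0 0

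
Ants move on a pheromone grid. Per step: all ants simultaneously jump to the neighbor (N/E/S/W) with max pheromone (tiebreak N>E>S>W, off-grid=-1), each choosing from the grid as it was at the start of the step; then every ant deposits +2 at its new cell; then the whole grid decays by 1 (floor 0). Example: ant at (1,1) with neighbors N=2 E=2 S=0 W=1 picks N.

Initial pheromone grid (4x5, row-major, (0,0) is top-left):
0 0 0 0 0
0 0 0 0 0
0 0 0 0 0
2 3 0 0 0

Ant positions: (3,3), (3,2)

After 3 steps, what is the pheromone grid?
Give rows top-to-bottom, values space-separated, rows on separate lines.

After step 1: ants at (2,3),(3,1)
  0 0 0 0 0
  0 0 0 0 0
  0 0 0 1 0
  1 4 0 0 0
After step 2: ants at (1,3),(3,0)
  0 0 0 0 0
  0 0 0 1 0
  0 0 0 0 0
  2 3 0 0 0
After step 3: ants at (0,3),(3,1)
  0 0 0 1 0
  0 0 0 0 0
  0 0 0 0 0
  1 4 0 0 0

0 0 0 1 0
0 0 0 0 0
0 0 0 0 0
1 4 0 0 0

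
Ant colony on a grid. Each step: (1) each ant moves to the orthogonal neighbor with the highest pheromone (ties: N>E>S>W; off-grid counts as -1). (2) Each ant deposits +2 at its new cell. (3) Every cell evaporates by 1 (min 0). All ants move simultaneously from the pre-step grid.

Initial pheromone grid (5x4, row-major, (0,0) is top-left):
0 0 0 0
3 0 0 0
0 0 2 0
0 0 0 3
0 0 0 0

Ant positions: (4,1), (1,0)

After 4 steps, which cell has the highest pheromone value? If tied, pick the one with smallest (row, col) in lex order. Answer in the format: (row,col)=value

Step 1: ant0:(4,1)->N->(3,1) | ant1:(1,0)->N->(0,0)
  grid max=2 at (1,0)
Step 2: ant0:(3,1)->N->(2,1) | ant1:(0,0)->S->(1,0)
  grid max=3 at (1,0)
Step 3: ant0:(2,1)->N->(1,1) | ant1:(1,0)->N->(0,0)
  grid max=2 at (1,0)
Step 4: ant0:(1,1)->W->(1,0) | ant1:(0,0)->S->(1,0)
  grid max=5 at (1,0)
Final grid:
  0 0 0 0
  5 0 0 0
  0 0 0 0
  0 0 0 0
  0 0 0 0
Max pheromone 5 at (1,0)

Answer: (1,0)=5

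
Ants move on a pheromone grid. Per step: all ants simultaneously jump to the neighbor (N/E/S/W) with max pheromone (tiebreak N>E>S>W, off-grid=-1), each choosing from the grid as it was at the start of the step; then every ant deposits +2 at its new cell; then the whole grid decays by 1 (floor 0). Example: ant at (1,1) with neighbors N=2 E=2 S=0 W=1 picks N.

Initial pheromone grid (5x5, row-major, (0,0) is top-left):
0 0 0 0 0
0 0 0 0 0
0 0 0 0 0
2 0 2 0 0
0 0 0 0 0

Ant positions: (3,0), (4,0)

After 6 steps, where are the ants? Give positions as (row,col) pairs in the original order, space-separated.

Step 1: ant0:(3,0)->N->(2,0) | ant1:(4,0)->N->(3,0)
  grid max=3 at (3,0)
Step 2: ant0:(2,0)->S->(3,0) | ant1:(3,0)->N->(2,0)
  grid max=4 at (3,0)
Step 3: ant0:(3,0)->N->(2,0) | ant1:(2,0)->S->(3,0)
  grid max=5 at (3,0)
Step 4: ant0:(2,0)->S->(3,0) | ant1:(3,0)->N->(2,0)
  grid max=6 at (3,0)
Step 5: ant0:(3,0)->N->(2,0) | ant1:(2,0)->S->(3,0)
  grid max=7 at (3,0)
Step 6: ant0:(2,0)->S->(3,0) | ant1:(3,0)->N->(2,0)
  grid max=8 at (3,0)

(3,0) (2,0)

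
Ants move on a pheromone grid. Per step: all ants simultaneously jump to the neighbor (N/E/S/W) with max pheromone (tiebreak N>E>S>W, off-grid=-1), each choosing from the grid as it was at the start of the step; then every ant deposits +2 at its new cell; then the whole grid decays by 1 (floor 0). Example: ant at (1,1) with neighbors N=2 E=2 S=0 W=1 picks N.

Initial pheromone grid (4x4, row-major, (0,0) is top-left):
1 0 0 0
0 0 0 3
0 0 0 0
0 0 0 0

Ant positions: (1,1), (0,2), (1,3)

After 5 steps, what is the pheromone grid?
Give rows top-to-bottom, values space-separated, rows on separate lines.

After step 1: ants at (0,1),(0,3),(0,3)
  0 1 0 3
  0 0 0 2
  0 0 0 0
  0 0 0 0
After step 2: ants at (0,2),(1,3),(1,3)
  0 0 1 2
  0 0 0 5
  0 0 0 0
  0 0 0 0
After step 3: ants at (0,3),(0,3),(0,3)
  0 0 0 7
  0 0 0 4
  0 0 0 0
  0 0 0 0
After step 4: ants at (1,3),(1,3),(1,3)
  0 0 0 6
  0 0 0 9
  0 0 0 0
  0 0 0 0
After step 5: ants at (0,3),(0,3),(0,3)
  0 0 0 11
  0 0 0 8
  0 0 0 0
  0 0 0 0

0 0 0 11
0 0 0 8
0 0 0 0
0 0 0 0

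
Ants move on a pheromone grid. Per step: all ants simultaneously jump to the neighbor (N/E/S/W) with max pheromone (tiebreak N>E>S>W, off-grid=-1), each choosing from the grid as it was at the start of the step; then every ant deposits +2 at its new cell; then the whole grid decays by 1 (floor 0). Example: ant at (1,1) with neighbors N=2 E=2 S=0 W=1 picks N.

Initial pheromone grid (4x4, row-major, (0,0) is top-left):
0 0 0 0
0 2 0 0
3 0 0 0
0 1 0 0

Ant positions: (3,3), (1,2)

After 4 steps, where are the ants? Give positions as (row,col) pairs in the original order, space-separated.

Step 1: ant0:(3,3)->N->(2,3) | ant1:(1,2)->W->(1,1)
  grid max=3 at (1,1)
Step 2: ant0:(2,3)->N->(1,3) | ant1:(1,1)->N->(0,1)
  grid max=2 at (1,1)
Step 3: ant0:(1,3)->N->(0,3) | ant1:(0,1)->S->(1,1)
  grid max=3 at (1,1)
Step 4: ant0:(0,3)->S->(1,3) | ant1:(1,1)->N->(0,1)
  grid max=2 at (1,1)

(1,3) (0,1)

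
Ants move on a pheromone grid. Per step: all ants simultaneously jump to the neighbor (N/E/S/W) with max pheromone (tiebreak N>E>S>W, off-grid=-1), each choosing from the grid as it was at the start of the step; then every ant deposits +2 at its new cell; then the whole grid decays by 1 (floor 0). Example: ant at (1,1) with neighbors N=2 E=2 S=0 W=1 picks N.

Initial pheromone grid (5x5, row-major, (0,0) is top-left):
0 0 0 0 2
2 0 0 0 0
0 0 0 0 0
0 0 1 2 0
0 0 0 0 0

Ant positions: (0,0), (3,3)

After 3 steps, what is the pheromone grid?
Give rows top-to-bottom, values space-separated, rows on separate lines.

After step 1: ants at (1,0),(3,2)
  0 0 0 0 1
  3 0 0 0 0
  0 0 0 0 0
  0 0 2 1 0
  0 0 0 0 0
After step 2: ants at (0,0),(3,3)
  1 0 0 0 0
  2 0 0 0 0
  0 0 0 0 0
  0 0 1 2 0
  0 0 0 0 0
After step 3: ants at (1,0),(3,2)
  0 0 0 0 0
  3 0 0 0 0
  0 0 0 0 0
  0 0 2 1 0
  0 0 0 0 0

0 0 0 0 0
3 0 0 0 0
0 0 0 0 0
0 0 2 1 0
0 0 0 0 0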